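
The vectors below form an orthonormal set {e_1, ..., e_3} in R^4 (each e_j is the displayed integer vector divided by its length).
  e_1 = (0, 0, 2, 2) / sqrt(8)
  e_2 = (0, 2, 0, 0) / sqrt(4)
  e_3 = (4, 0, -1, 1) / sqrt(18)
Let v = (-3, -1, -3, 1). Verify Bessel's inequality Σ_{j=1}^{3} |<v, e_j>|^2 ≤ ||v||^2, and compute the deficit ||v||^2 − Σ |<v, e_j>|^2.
Σ |<v, e_j>|^2 = 59/9; ||v||^2 = 20; deficit = 121/9

Write each e_j = u_j / sqrt(<u_j, u_j>) where u_j is the displayed integer vector. Then <v, e_j> = <v, u_j> / sqrt(<u_j, u_j>), so |<v, e_j>|^2 = <v, u_j>^2 / <u_j, u_j>.
Coefficients: <v, e_1> = -4/sqrt(8), <v, e_2> = -2/sqrt(4), <v, e_3> = -8/sqrt(18).
Square and sum: Σ |<v, e_j>|^2 = 59/9.
Compute ||v||^2 = v·v = 20.
Deficit = 20 − 59/9 = 121/9 ≥ 0, confirming Bessel's inequality. (The deficit equals ||v − Σ <v,e_j> e_j||^2, the squared distance from v to span{e_j}.)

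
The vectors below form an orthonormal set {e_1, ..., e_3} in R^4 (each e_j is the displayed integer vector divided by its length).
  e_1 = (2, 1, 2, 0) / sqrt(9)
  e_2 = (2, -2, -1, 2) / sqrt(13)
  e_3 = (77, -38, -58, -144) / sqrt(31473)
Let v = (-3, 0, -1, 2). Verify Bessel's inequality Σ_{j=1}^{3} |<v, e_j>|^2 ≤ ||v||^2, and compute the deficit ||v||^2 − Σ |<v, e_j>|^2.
Σ |<v, e_j>|^2 = 3750/269; ||v||^2 = 14; deficit = 16/269

Write each e_j = u_j / sqrt(<u_j, u_j>) where u_j is the displayed integer vector. Then <v, e_j> = <v, u_j> / sqrt(<u_j, u_j>), so |<v, e_j>|^2 = <v, u_j>^2 / <u_j, u_j>.
Coefficients: <v, e_1> = -8/sqrt(9), <v, e_2> = -1/sqrt(13), <v, e_3> = -461/sqrt(31473).
Square and sum: Σ |<v, e_j>|^2 = 3750/269.
Compute ||v||^2 = v·v = 14.
Deficit = 14 − 3750/269 = 16/269 ≥ 0, confirming Bessel's inequality. (The deficit equals ||v − Σ <v,e_j> e_j||^2, the squared distance from v to span{e_j}.)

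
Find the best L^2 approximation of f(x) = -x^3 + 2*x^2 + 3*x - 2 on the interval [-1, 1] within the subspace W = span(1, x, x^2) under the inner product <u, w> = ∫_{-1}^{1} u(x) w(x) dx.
g(x) = 2*x^2 + 12*x/5 - 2

The best approximation g ∈ W is the orthogonal projection of f onto W. Writing g = a_0 + a_1 x + a_2 x^2, the coefficients solve the normal equations G · a = b where
  G_{ij} = <φ_i, φ_j> and b_i = <f, φ_i>, with φ_0 = 1, φ_1 = x, φ_2 = x^2.
G =
  [2, 0, 2/3]
  [0, 2/3, 0]
  [2/3, 0, 2/5],
b = (-8/3, 8/5, -8/15).
Solving gives a_0 = -2, a_1 = 12/5, a_2 = 2, so
  g(x) = 2*x^2 + 12*x/5 - 2.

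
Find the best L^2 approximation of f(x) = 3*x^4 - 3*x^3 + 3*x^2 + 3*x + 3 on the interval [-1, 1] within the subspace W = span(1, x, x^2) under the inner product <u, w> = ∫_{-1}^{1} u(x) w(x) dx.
g(x) = 39*x^2/7 + 6*x/5 + 96/35

The best approximation g ∈ W is the orthogonal projection of f onto W. Writing g = a_0 + a_1 x + a_2 x^2, the coefficients solve the normal equations G · a = b where
  G_{ij} = <φ_i, φ_j> and b_i = <f, φ_i>, with φ_0 = 1, φ_1 = x, φ_2 = x^2.
G =
  [2, 0, 2/3]
  [0, 2/3, 0]
  [2/3, 0, 2/5],
b = (46/5, 4/5, 142/35).
Solving gives a_0 = 96/35, a_1 = 6/5, a_2 = 39/7, so
  g(x) = 39*x^2/7 + 6*x/5 + 96/35.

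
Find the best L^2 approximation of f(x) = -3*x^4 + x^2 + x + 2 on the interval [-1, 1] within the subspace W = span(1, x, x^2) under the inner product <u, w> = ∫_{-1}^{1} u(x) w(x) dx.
g(x) = -11*x^2/7 + x + 79/35

The best approximation g ∈ W is the orthogonal projection of f onto W. Writing g = a_0 + a_1 x + a_2 x^2, the coefficients solve the normal equations G · a = b where
  G_{ij} = <φ_i, φ_j> and b_i = <f, φ_i>, with φ_0 = 1, φ_1 = x, φ_2 = x^2.
G =
  [2, 0, 2/3]
  [0, 2/3, 0]
  [2/3, 0, 2/5],
b = (52/15, 2/3, 92/105).
Solving gives a_0 = 79/35, a_1 = 1, a_2 = -11/7, so
  g(x) = -11*x^2/7 + x + 79/35.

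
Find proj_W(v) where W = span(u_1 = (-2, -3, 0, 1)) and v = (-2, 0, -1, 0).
proj_W(v) = (-4/7, -6/7, 0, 2/7)

Set up U = [u_1 | ... | u_1] ∈ R^(4×1). The projector onto W = col(U) is P = U (U^T U)^(-1) U^T.
Compute U^T U =
  [14],
and U^T v = (4).
Solve U^T U · c = U^T v for the coefficients: c = (2/7). The projection is proj_W(v) = U c.
Check: (v - proj_W(v)) · u_1 = 0  (should be 0).
Result: proj_W(v) = (-4/7, -6/7, 0, 2/7).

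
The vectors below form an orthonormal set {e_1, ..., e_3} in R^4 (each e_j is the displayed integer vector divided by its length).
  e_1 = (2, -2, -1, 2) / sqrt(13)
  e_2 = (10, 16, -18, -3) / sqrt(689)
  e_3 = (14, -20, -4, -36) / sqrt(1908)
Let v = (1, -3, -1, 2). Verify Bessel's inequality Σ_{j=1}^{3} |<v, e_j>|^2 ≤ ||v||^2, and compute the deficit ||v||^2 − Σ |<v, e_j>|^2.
Σ |<v, e_j>|^2 = 14; ||v||^2 = 15; deficit = 1

Write each e_j = u_j / sqrt(<u_j, u_j>) where u_j is the displayed integer vector. Then <v, e_j> = <v, u_j> / sqrt(<u_j, u_j>), so |<v, e_j>|^2 = <v, u_j>^2 / <u_j, u_j>.
Coefficients: <v, e_1> = 13/sqrt(13), <v, e_2> = -26/sqrt(689), <v, e_3> = 6/sqrt(1908).
Square and sum: Σ |<v, e_j>|^2 = 14.
Compute ||v||^2 = v·v = 15.
Deficit = 15 − 14 = 1 ≥ 0, confirming Bessel's inequality. (The deficit equals ||v − Σ <v,e_j> e_j||^2, the squared distance from v to span{e_j}.)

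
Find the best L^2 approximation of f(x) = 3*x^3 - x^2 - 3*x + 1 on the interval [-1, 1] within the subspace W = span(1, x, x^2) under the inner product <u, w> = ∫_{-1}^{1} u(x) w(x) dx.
g(x) = -x^2 - 6*x/5 + 1

The best approximation g ∈ W is the orthogonal projection of f onto W. Writing g = a_0 + a_1 x + a_2 x^2, the coefficients solve the normal equations G · a = b where
  G_{ij} = <φ_i, φ_j> and b_i = <f, φ_i>, with φ_0 = 1, φ_1 = x, φ_2 = x^2.
G =
  [2, 0, 2/3]
  [0, 2/3, 0]
  [2/3, 0, 2/5],
b = (4/3, -4/5, 4/15).
Solving gives a_0 = 1, a_1 = -6/5, a_2 = -1, so
  g(x) = -x^2 - 6*x/5 + 1.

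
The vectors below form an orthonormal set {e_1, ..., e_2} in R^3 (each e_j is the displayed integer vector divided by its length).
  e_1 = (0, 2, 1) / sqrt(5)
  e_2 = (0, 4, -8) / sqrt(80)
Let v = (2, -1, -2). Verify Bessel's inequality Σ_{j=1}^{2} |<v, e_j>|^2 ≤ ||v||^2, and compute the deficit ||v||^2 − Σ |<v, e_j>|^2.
Σ |<v, e_j>|^2 = 5; ||v||^2 = 9; deficit = 4

Write each e_j = u_j / sqrt(<u_j, u_j>) where u_j is the displayed integer vector. Then <v, e_j> = <v, u_j> / sqrt(<u_j, u_j>), so |<v, e_j>|^2 = <v, u_j>^2 / <u_j, u_j>.
Coefficients: <v, e_1> = -4/sqrt(5), <v, e_2> = 12/sqrt(80).
Square and sum: Σ |<v, e_j>|^2 = 5.
Compute ||v||^2 = v·v = 9.
Deficit = 9 − 5 = 4 ≥ 0, confirming Bessel's inequality. (The deficit equals ||v − Σ <v,e_j> e_j||^2, the squared distance from v to span{e_j}.)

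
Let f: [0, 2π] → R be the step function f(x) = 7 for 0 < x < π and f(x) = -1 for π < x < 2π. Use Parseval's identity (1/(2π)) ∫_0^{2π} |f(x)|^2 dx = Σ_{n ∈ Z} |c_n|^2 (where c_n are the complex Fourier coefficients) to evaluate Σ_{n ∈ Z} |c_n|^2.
Σ |c_n|^2 = 25

Parseval equates the L^2 energy of f (normalised by 1/(2π)) with the ℓ^2 sum of its Fourier coefficients: (1/(2π)) ∫_0^{2π} |f|^2 = Σ |c_n|^2.
Compute the left side: (1/(2π)) [∫_0^π 7^2 dx + ∫_π^{2π} (-1)^2 dx] = (1/(2π)) · (49π + 1π) = (49 + 1)/2 = 25.
So Σ_{n ∈ Z} |c_n|^2 = 25.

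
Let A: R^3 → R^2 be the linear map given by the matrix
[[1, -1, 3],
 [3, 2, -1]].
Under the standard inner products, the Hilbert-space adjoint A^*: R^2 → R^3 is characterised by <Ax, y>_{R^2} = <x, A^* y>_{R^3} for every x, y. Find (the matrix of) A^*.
A^* = A^T =
[[1, 3],
 [-1, 2],
 [3, -1]]

For real matrices with standard dot products, the defining identity <Ax, y> = <x, A^* y> gives (Ax)^T y = x^T (A^*) y, i.e. x^T A^T y = x^T (A^*) y. Since this holds for all x, y, we must have A^* = A^T. Therefore
A^* =
[[1, 3],
 [-1, 2],
 [3, -1]].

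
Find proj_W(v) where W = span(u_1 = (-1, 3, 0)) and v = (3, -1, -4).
proj_W(v) = (3/5, -9/5, 0)

Set up U = [u_1 | ... | u_1] ∈ R^(3×1). The projector onto W = col(U) is P = U (U^T U)^(-1) U^T.
Compute U^T U =
  [10],
and U^T v = (-6).
Solve U^T U · c = U^T v for the coefficients: c = (-3/5). The projection is proj_W(v) = U c.
Check: (v - proj_W(v)) · u_1 = 0  (should be 0).
Result: proj_W(v) = (3/5, -9/5, 0).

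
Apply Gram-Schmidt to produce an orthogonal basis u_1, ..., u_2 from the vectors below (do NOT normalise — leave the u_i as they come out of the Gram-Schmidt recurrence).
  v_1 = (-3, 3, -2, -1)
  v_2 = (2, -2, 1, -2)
Orthogonal basis:
  u_1 = (-3, 3, -2, -1)
  u_2 = (10/23, -10/23, -1/23, -58/23)

Apply the Gram-Schmidt recurrence
  u_1 = v_1
  u_i = v_i − Σ_{j<i} ((v_i · u_j) / (u_j · u_j)) · u_j.

Step by step this gives:
  u_1 = (-3, 3, -2, -1)
  u_2 = (10/23, -10/23, -1/23, -58/23)

Orthogonality check:
  u_2 · u_1 = 0 (should be 0)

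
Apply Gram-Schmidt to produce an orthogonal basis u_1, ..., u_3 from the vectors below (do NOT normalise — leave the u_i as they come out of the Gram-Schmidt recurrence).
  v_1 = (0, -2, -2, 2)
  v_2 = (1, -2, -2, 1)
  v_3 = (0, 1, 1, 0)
Orthogonal basis:
  u_1 = (0, -2, -2, 2)
  u_2 = (1, -1/3, -1/3, -2/3)
  u_3 = (2/5, 1/5, 1/5, 2/5)

Apply the Gram-Schmidt recurrence
  u_1 = v_1
  u_i = v_i − Σ_{j<i} ((v_i · u_j) / (u_j · u_j)) · u_j.

Step by step this gives:
  u_1 = (0, -2, -2, 2)
  u_2 = (1, -1/3, -1/3, -2/3)
  u_3 = (2/5, 1/5, 1/5, 2/5)

Orthogonality check:
  u_2 · u_1 = 0 (should be 0)
  u_3 · u_1 = 0 (should be 0)
  u_3 · u_2 = 0 (should be 0)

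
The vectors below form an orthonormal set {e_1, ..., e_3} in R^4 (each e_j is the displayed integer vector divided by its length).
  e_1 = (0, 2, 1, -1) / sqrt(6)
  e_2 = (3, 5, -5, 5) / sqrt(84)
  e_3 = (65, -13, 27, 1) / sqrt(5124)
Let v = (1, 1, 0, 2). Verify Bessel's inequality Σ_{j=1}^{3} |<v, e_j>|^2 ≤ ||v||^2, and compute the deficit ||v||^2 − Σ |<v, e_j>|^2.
Σ |<v, e_j>|^2 = 270/61; ||v||^2 = 6; deficit = 96/61

Write each e_j = u_j / sqrt(<u_j, u_j>) where u_j is the displayed integer vector. Then <v, e_j> = <v, u_j> / sqrt(<u_j, u_j>), so |<v, e_j>|^2 = <v, u_j>^2 / <u_j, u_j>.
Coefficients: <v, e_1> = 0/sqrt(6), <v, e_2> = 18/sqrt(84), <v, e_3> = 54/sqrt(5124).
Square and sum: Σ |<v, e_j>|^2 = 270/61.
Compute ||v||^2 = v·v = 6.
Deficit = 6 − 270/61 = 96/61 ≥ 0, confirming Bessel's inequality. (The deficit equals ||v − Σ <v,e_j> e_j||^2, the squared distance from v to span{e_j}.)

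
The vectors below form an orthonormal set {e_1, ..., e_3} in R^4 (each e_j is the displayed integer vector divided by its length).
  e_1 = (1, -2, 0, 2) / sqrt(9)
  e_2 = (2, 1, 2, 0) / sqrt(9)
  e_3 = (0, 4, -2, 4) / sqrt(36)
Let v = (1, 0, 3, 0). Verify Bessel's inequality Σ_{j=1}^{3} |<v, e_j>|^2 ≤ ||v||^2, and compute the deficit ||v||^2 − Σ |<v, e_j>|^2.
Σ |<v, e_j>|^2 = 74/9; ||v||^2 = 10; deficit = 16/9

Write each e_j = u_j / sqrt(<u_j, u_j>) where u_j is the displayed integer vector. Then <v, e_j> = <v, u_j> / sqrt(<u_j, u_j>), so |<v, e_j>|^2 = <v, u_j>^2 / <u_j, u_j>.
Coefficients: <v, e_1> = 1/sqrt(9), <v, e_2> = 8/sqrt(9), <v, e_3> = -6/sqrt(36).
Square and sum: Σ |<v, e_j>|^2 = 74/9.
Compute ||v||^2 = v·v = 10.
Deficit = 10 − 74/9 = 16/9 ≥ 0, confirming Bessel's inequality. (The deficit equals ||v − Σ <v,e_j> e_j||^2, the squared distance from v to span{e_j}.)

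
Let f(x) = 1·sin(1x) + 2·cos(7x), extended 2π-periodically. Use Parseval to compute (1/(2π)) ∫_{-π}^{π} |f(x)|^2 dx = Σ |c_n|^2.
Σ |c_n|^2 = 5/2

Expand |f|^2 and use orthogonality of {sin(nx), cos(mx)} on [-π, π]:
  ∫_{-π}^{π} sin(nx)^2 dx = π, ∫ cos(mx)^2 dx = π, and cross terms integrate to 0.
So ∫_{-π}^{π} f(x)^2 dx = 1^2 · π + 2^2 · π = (1 + 4)π.
Divide by 2π: (1 + 4)/2 = 5/2.
By Parseval, this equals Σ |c_n|^2.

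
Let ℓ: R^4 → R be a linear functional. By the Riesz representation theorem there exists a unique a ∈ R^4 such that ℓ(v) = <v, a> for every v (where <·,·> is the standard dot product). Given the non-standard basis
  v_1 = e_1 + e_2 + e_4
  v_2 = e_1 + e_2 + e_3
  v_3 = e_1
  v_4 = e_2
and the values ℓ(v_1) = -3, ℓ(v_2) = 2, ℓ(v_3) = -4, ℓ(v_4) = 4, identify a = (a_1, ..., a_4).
a = (-4, 4, 2, -3)

Write a = (a_1, ..., a_4) in the standard basis. For each basis vector v_i, ℓ(v_i) = <v_i, a> is a linear equation in the a_j's. Collect the n equations into a matrix system V a = ℓ, where row i of V is v_i (expressed in the standard basis). Since V is invertible (lower-triangular with 1s on the diagonal, up to permutation), solve by back-substitution:
  V =
[[1, 1, 0, 1],
 [1, 1, 1, 0],
 [1, 0, 0, 0],
 [0, 1, 0, 0]]
  V a = (-3, 2, -4, 4)
Solving gives a = (-4, 4, 2, -3).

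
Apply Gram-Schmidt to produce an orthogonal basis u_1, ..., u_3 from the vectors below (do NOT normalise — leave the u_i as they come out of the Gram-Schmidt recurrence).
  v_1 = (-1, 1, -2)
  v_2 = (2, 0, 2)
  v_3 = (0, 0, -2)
Orthogonal basis:
  u_1 = (-1, 1, -2)
  u_2 = (1, 1, 0)
  u_3 = (2/3, -2/3, -2/3)

Apply the Gram-Schmidt recurrence
  u_1 = v_1
  u_i = v_i − Σ_{j<i} ((v_i · u_j) / (u_j · u_j)) · u_j.

Step by step this gives:
  u_1 = (-1, 1, -2)
  u_2 = (1, 1, 0)
  u_3 = (2/3, -2/3, -2/3)

Orthogonality check:
  u_2 · u_1 = 0 (should be 0)
  u_3 · u_1 = 0 (should be 0)
  u_3 · u_2 = 0 (should be 0)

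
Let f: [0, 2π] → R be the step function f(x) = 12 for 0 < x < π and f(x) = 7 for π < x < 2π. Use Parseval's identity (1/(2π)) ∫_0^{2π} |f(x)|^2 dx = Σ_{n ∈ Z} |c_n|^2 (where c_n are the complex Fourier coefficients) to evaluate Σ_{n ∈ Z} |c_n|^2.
Σ |c_n|^2 = 193/2

Parseval equates the L^2 energy of f (normalised by 1/(2π)) with the ℓ^2 sum of its Fourier coefficients: (1/(2π)) ∫_0^{2π} |f|^2 = Σ |c_n|^2.
Compute the left side: (1/(2π)) [∫_0^π 12^2 dx + ∫_π^{2π} 7^2 dx] = (1/(2π)) · (144π + 49π) = (144 + 49)/2 = 193/2.
So Σ_{n ∈ Z} |c_n|^2 = 193/2.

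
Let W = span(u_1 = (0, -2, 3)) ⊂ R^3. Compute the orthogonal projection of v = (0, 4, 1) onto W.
proj_W(v) = (0, 10/13, -15/13)

Set up U = [u_1 | ... | u_1] ∈ R^(3×1). The projector onto W = col(U) is P = U (U^T U)^(-1) U^T.
Compute U^T U =
  [13],
and U^T v = (-5).
Solve U^T U · c = U^T v for the coefficients: c = (-5/13). The projection is proj_W(v) = U c.
Check: (v - proj_W(v)) · u_1 = 0  (should be 0).
Result: proj_W(v) = (0, 10/13, -15/13).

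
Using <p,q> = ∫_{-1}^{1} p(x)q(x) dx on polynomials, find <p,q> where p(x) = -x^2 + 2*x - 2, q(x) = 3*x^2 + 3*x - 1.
<p,q> = 52/15

Expand the product: p(x)·q(x) = -3*x^4 + 3*x^3 + x^2 - 8*x + 2.
∫_{-1}^{1} of each monomial x^k gives [2/(k+1) if k even, 0 if k odd]. Integrating term-by-term (or equivalently evaluating the antiderivative F(x) = -3*x^5/5 + 3*x^4/4 + x^3/3 - 4*x^2 + 2*x at the endpoints):
  F(1) − F(−1) = -91/60 − (-299/60) = 52/15.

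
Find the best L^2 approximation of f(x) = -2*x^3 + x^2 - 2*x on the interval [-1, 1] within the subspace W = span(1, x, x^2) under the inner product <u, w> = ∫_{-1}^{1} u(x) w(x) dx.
g(x) = x^2 - 16*x/5

The best approximation g ∈ W is the orthogonal projection of f onto W. Writing g = a_0 + a_1 x + a_2 x^2, the coefficients solve the normal equations G · a = b where
  G_{ij} = <φ_i, φ_j> and b_i = <f, φ_i>, with φ_0 = 1, φ_1 = x, φ_2 = x^2.
G =
  [2, 0, 2/3]
  [0, 2/3, 0]
  [2/3, 0, 2/5],
b = (2/3, -32/15, 2/5).
Solving gives a_0 = 0, a_1 = -16/5, a_2 = 1, so
  g(x) = x^2 - 16*x/5.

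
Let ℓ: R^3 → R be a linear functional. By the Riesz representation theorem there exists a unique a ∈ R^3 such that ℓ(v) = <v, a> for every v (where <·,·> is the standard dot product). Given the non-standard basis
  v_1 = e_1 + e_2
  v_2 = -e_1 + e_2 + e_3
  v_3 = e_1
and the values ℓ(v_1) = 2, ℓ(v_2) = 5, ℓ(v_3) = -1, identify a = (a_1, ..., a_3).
a = (-1, 3, 1)

Write a = (a_1, ..., a_3) in the standard basis. For each basis vector v_i, ℓ(v_i) = <v_i, a> is a linear equation in the a_j's. Collect the n equations into a matrix system V a = ℓ, where row i of V is v_i (expressed in the standard basis). Since V is invertible (lower-triangular with 1s on the diagonal, up to permutation), solve by back-substitution:
  V =
[[1, 1, 0],
 [-1, 1, 1],
 [1, 0, 0]]
  V a = (2, 5, -1)
Solving gives a = (-1, 3, 1).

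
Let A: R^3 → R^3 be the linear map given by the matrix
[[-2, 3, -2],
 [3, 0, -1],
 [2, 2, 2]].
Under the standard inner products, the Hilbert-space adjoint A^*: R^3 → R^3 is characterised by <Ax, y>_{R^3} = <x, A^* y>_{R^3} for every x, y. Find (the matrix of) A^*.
A^* = A^T =
[[-2, 3, 2],
 [3, 0, 2],
 [-2, -1, 2]]

For real matrices with standard dot products, the defining identity <Ax, y> = <x, A^* y> gives (Ax)^T y = x^T (A^*) y, i.e. x^T A^T y = x^T (A^*) y. Since this holds for all x, y, we must have A^* = A^T. Therefore
A^* =
[[-2, 3, 2],
 [3, 0, 2],
 [-2, -1, 2]].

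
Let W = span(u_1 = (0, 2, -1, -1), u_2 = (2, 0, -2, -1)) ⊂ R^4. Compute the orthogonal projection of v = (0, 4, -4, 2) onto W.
proj_W(v) = (4/15, 16/5, -28/15, -26/15)

Set up U = [u_1 | ... | u_2] ∈ R^(4×2). The projector onto W = col(U) is P = U (U^T U)^(-1) U^T.
Compute U^T U =
  [6, 3]
  [3, 9],
and U^T v = (10, 6).
Solve U^T U · c = U^T v for the coefficients: c = (8/5, 2/15). The projection is proj_W(v) = U c.
Check: (v - proj_W(v)) · u_1 = 0  (should be 0).
Check: (v - proj_W(v)) · u_2 = 0  (should be 0).
Result: proj_W(v) = (4/15, 16/5, -28/15, -26/15).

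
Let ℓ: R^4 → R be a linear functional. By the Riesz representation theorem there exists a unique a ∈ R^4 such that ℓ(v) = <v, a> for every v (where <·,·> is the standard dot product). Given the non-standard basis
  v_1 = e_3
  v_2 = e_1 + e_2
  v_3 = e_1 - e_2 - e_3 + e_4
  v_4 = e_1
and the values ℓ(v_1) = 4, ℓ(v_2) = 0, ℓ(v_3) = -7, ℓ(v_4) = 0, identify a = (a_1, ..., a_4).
a = (0, 0, 4, -3)

Write a = (a_1, ..., a_4) in the standard basis. For each basis vector v_i, ℓ(v_i) = <v_i, a> is a linear equation in the a_j's. Collect the n equations into a matrix system V a = ℓ, where row i of V is v_i (expressed in the standard basis). Since V is invertible (lower-triangular with 1s on the diagonal, up to permutation), solve by back-substitution:
  V =
[[0, 0, 1, 0],
 [1, 1, 0, 0],
 [1, -1, -1, 1],
 [1, 0, 0, 0]]
  V a = (4, 0, -7, 0)
Solving gives a = (0, 0, 4, -3).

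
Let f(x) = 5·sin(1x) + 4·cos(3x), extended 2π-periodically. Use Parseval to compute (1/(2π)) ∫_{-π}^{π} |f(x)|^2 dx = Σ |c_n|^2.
Σ |c_n|^2 = 41/2

Expand |f|^2 and use orthogonality of {sin(nx), cos(mx)} on [-π, π]:
  ∫_{-π}^{π} sin(nx)^2 dx = π, ∫ cos(mx)^2 dx = π, and cross terms integrate to 0.
So ∫_{-π}^{π} f(x)^2 dx = 5^2 · π + 4^2 · π = (25 + 16)π.
Divide by 2π: (25 + 16)/2 = 41/2.
By Parseval, this equals Σ |c_n|^2.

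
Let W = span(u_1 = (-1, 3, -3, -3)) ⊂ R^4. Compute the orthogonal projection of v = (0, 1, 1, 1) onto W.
proj_W(v) = (3/28, -9/28, 9/28, 9/28)

Set up U = [u_1 | ... | u_1] ∈ R^(4×1). The projector onto W = col(U) is P = U (U^T U)^(-1) U^T.
Compute U^T U =
  [28],
and U^T v = (-3).
Solve U^T U · c = U^T v for the coefficients: c = (-3/28). The projection is proj_W(v) = U c.
Check: (v - proj_W(v)) · u_1 = 0  (should be 0).
Result: proj_W(v) = (3/28, -9/28, 9/28, 9/28).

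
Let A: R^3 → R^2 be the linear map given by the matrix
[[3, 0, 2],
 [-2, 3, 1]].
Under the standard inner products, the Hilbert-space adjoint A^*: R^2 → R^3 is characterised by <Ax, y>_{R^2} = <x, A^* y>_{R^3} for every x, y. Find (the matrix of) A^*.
A^* = A^T =
[[3, -2],
 [0, 3],
 [2, 1]]

For real matrices with standard dot products, the defining identity <Ax, y> = <x, A^* y> gives (Ax)^T y = x^T (A^*) y, i.e. x^T A^T y = x^T (A^*) y. Since this holds for all x, y, we must have A^* = A^T. Therefore
A^* =
[[3, -2],
 [0, 3],
 [2, 1]].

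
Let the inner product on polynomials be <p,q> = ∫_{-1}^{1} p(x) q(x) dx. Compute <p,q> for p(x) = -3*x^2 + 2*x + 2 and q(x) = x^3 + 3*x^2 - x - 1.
<p,q> = -32/15

Expand the product: p(x)·q(x) = -3*x^5 - 7*x^4 + 11*x^3 + 7*x^2 - 4*x - 2.
∫_{-1}^{1} of each monomial x^k gives [2/(k+1) if k even, 0 if k odd]. Integrating term-by-term (or equivalently evaluating the antiderivative F(x) = -x^6/2 - 7*x^5/5 + 11*x^4/4 + 7*x^3/3 - 2*x^2 - 2*x at the endpoints):
  F(1) − F(−1) = -49/60 − (79/60) = -32/15.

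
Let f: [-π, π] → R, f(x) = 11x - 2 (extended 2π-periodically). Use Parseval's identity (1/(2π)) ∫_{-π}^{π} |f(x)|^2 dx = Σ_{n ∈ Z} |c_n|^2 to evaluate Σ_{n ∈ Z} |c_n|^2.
Σ |c_n|^2 = 121π^2/3 + 4

Expand and integrate term by term over [-π, π]:
  ∫ (11x)^2 dx = 121·(2π^3/3); ∫ 2·11·(-2)·x dx = 0 (odd integrand); ∫ (-2)^2 dx = 4·2π.
So (1/(2π)) ∫_{-π}^{π} (11x - 2)^2 dx = 121π^2/3 + 4 = 121π^2/3 + 4.
Parseval ⇒ Σ |c_n|^2 = 121π^2/3 + 4.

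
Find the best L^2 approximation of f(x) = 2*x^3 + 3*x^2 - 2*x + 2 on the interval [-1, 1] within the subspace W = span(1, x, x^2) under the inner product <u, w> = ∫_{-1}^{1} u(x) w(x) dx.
g(x) = 3*x^2 - 4*x/5 + 2

The best approximation g ∈ W is the orthogonal projection of f onto W. Writing g = a_0 + a_1 x + a_2 x^2, the coefficients solve the normal equations G · a = b where
  G_{ij} = <φ_i, φ_j> and b_i = <f, φ_i>, with φ_0 = 1, φ_1 = x, φ_2 = x^2.
G =
  [2, 0, 2/3]
  [0, 2/3, 0]
  [2/3, 0, 2/5],
b = (6, -8/15, 38/15).
Solving gives a_0 = 2, a_1 = -4/5, a_2 = 3, so
  g(x) = 3*x^2 - 4*x/5 + 2.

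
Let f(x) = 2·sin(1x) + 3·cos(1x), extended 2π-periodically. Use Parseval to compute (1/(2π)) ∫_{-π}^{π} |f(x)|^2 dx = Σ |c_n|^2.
Σ |c_n|^2 = 13/2

Expand |f|^2 and use orthogonality of {sin(nx), cos(mx)} on [-π, π]:
  ∫_{-π}^{π} sin(nx)^2 dx = π, ∫ cos(mx)^2 dx = π, and cross terms integrate to 0.
So ∫_{-π}^{π} f(x)^2 dx = 2^2 · π + 3^2 · π = (4 + 9)π.
Divide by 2π: (4 + 9)/2 = 13/2.
By Parseval, this equals Σ |c_n|^2.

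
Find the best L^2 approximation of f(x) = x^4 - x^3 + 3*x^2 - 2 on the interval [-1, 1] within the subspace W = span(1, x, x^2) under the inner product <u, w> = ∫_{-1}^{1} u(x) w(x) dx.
g(x) = 27*x^2/7 - 3*x/5 - 73/35

The best approximation g ∈ W is the orthogonal projection of f onto W. Writing g = a_0 + a_1 x + a_2 x^2, the coefficients solve the normal equations G · a = b where
  G_{ij} = <φ_i, φ_j> and b_i = <f, φ_i>, with φ_0 = 1, φ_1 = x, φ_2 = x^2.
G =
  [2, 0, 2/3]
  [0, 2/3, 0]
  [2/3, 0, 2/5],
b = (-8/5, -2/5, 16/105).
Solving gives a_0 = -73/35, a_1 = -3/5, a_2 = 27/7, so
  g(x) = 27*x^2/7 - 3*x/5 - 73/35.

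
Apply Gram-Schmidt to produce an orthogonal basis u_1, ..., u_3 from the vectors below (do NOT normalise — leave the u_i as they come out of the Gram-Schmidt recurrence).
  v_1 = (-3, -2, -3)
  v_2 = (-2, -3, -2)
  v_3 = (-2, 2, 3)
Orthogonal basis:
  u_1 = (-3, -2, -3)
  u_2 = (5/11, -15/11, 5/11)
  u_3 = (-5/2, 0, 5/2)

Apply the Gram-Schmidt recurrence
  u_1 = v_1
  u_i = v_i − Σ_{j<i} ((v_i · u_j) / (u_j · u_j)) · u_j.

Step by step this gives:
  u_1 = (-3, -2, -3)
  u_2 = (5/11, -15/11, 5/11)
  u_3 = (-5/2, 0, 5/2)

Orthogonality check:
  u_2 · u_1 = 0 (should be 0)
  u_3 · u_1 = 0 (should be 0)
  u_3 · u_2 = 0 (should be 0)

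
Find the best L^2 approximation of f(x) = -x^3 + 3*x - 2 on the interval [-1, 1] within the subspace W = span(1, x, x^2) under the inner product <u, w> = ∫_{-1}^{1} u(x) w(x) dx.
g(x) = 12*x/5 - 2

The best approximation g ∈ W is the orthogonal projection of f onto W. Writing g = a_0 + a_1 x + a_2 x^2, the coefficients solve the normal equations G · a = b where
  G_{ij} = <φ_i, φ_j> and b_i = <f, φ_i>, with φ_0 = 1, φ_1 = x, φ_2 = x^2.
G =
  [2, 0, 2/3]
  [0, 2/3, 0]
  [2/3, 0, 2/5],
b = (-4, 8/5, -4/3).
Solving gives a_0 = -2, a_1 = 12/5, a_2 = 0, so
  g(x) = 12*x/5 - 2.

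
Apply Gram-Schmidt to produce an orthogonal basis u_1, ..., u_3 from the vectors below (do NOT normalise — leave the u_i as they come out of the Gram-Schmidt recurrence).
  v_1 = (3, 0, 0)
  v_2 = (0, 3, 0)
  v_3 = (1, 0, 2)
Orthogonal basis:
  u_1 = (3, 0, 0)
  u_2 = (0, 3, 0)
  u_3 = (0, 0, 2)

Apply the Gram-Schmidt recurrence
  u_1 = v_1
  u_i = v_i − Σ_{j<i} ((v_i · u_j) / (u_j · u_j)) · u_j.

Step by step this gives:
  u_1 = (3, 0, 0)
  u_2 = (0, 3, 0)
  u_3 = (0, 0, 2)

Orthogonality check:
  u_2 · u_1 = 0 (should be 0)
  u_3 · u_1 = 0 (should be 0)
  u_3 · u_2 = 0 (should be 0)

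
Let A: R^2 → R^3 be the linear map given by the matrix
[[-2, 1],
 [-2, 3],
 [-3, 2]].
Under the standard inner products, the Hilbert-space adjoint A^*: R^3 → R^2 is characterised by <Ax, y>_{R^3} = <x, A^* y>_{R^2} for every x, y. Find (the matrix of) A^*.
A^* = A^T =
[[-2, -2, -3],
 [1, 3, 2]]

For real matrices with standard dot products, the defining identity <Ax, y> = <x, A^* y> gives (Ax)^T y = x^T (A^*) y, i.e. x^T A^T y = x^T (A^*) y. Since this holds for all x, y, we must have A^* = A^T. Therefore
A^* =
[[-2, -2, -3],
 [1, 3, 2]].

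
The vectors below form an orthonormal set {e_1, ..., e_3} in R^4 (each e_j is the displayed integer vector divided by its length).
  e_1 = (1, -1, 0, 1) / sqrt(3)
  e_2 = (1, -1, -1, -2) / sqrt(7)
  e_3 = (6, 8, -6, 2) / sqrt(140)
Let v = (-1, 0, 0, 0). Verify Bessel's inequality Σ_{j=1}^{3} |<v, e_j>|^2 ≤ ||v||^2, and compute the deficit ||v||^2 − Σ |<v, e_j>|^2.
Σ |<v, e_j>|^2 = 11/15; ||v||^2 = 1; deficit = 4/15

Write each e_j = u_j / sqrt(<u_j, u_j>) where u_j is the displayed integer vector. Then <v, e_j> = <v, u_j> / sqrt(<u_j, u_j>), so |<v, e_j>|^2 = <v, u_j>^2 / <u_j, u_j>.
Coefficients: <v, e_1> = -1/sqrt(3), <v, e_2> = -1/sqrt(7), <v, e_3> = -6/sqrt(140).
Square and sum: Σ |<v, e_j>|^2 = 11/15.
Compute ||v||^2 = v·v = 1.
Deficit = 1 − 11/15 = 4/15 ≥ 0, confirming Bessel's inequality. (The deficit equals ||v − Σ <v,e_j> e_j||^2, the squared distance from v to span{e_j}.)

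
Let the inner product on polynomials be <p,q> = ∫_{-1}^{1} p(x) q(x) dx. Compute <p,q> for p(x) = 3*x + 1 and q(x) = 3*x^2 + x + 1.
<p,q> = 6

Expand the product: p(x)·q(x) = 9*x^3 + 6*x^2 + 4*x + 1.
∫_{-1}^{1} of each monomial x^k gives [2/(k+1) if k even, 0 if k odd]. Integrating term-by-term (or equivalently evaluating the antiderivative F(x) = 9*x^4/4 + 2*x^3 + 2*x^2 + x at the endpoints):
  F(1) − F(−1) = 29/4 − (5/4) = 6.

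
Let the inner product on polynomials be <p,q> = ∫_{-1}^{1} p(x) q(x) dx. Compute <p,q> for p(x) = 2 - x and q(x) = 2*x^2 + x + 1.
<p,q> = 6

Expand the product: p(x)·q(x) = -2*x^3 + 3*x^2 + x + 2.
∫_{-1}^{1} of each monomial x^k gives [2/(k+1) if k even, 0 if k odd]. Integrating term-by-term (or equivalently evaluating the antiderivative F(x) = -x^4/2 + x^3 + x^2/2 + 2*x at the endpoints):
  F(1) − F(−1) = 3 − (-3) = 6.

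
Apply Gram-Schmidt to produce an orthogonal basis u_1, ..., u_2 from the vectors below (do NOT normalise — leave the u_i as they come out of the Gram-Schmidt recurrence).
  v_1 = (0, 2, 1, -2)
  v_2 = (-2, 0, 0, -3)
Orthogonal basis:
  u_1 = (0, 2, 1, -2)
  u_2 = (-2, -4/3, -2/3, -5/3)

Apply the Gram-Schmidt recurrence
  u_1 = v_1
  u_i = v_i − Σ_{j<i} ((v_i · u_j) / (u_j · u_j)) · u_j.

Step by step this gives:
  u_1 = (0, 2, 1, -2)
  u_2 = (-2, -4/3, -2/3, -5/3)

Orthogonality check:
  u_2 · u_1 = 0 (should be 0)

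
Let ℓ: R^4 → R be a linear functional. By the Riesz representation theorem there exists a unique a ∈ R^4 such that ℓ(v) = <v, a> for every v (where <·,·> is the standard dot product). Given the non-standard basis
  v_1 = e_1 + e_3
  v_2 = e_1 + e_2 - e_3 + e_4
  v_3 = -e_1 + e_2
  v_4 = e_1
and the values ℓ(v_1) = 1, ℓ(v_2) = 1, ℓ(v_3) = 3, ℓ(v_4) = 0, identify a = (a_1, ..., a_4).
a = (0, 3, 1, -1)

Write a = (a_1, ..., a_4) in the standard basis. For each basis vector v_i, ℓ(v_i) = <v_i, a> is a linear equation in the a_j's. Collect the n equations into a matrix system V a = ℓ, where row i of V is v_i (expressed in the standard basis). Since V is invertible (lower-triangular with 1s on the diagonal, up to permutation), solve by back-substitution:
  V =
[[1, 0, 1, 0],
 [1, 1, -1, 1],
 [-1, 1, 0, 0],
 [1, 0, 0, 0]]
  V a = (1, 1, 3, 0)
Solving gives a = (0, 3, 1, -1).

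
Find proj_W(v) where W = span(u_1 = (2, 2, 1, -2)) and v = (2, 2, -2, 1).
proj_W(v) = (8/13, 8/13, 4/13, -8/13)

Set up U = [u_1 | ... | u_1] ∈ R^(4×1). The projector onto W = col(U) is P = U (U^T U)^(-1) U^T.
Compute U^T U =
  [13],
and U^T v = (4).
Solve U^T U · c = U^T v for the coefficients: c = (4/13). The projection is proj_W(v) = U c.
Check: (v - proj_W(v)) · u_1 = 0  (should be 0).
Result: proj_W(v) = (8/13, 8/13, 4/13, -8/13).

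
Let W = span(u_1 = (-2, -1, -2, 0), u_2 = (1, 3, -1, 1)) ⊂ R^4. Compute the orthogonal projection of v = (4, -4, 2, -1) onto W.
proj_W(v) = (15/11, -80/33, 127/33, -41/33)

Set up U = [u_1 | ... | u_2] ∈ R^(4×2). The projector onto W = col(U) is P = U (U^T U)^(-1) U^T.
Compute U^T U =
  [9, -3]
  [-3, 12],
and U^T v = (-8, -11).
Solve U^T U · c = U^T v for the coefficients: c = (-43/33, -41/33). The projection is proj_W(v) = U c.
Check: (v - proj_W(v)) · u_1 = 0  (should be 0).
Check: (v - proj_W(v)) · u_2 = 0  (should be 0).
Result: proj_W(v) = (15/11, -80/33, 127/33, -41/33).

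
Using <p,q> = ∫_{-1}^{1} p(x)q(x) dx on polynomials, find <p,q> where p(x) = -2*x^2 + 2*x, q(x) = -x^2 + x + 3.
<p,q> = -28/15

Expand the product: p(x)·q(x) = 2*x^4 - 4*x^3 - 4*x^2 + 6*x.
∫_{-1}^{1} of each monomial x^k gives [2/(k+1) if k even, 0 if k odd]. Integrating term-by-term (or equivalently evaluating the antiderivative F(x) = 2*x^5/5 - x^4 - 4*x^3/3 + 3*x^2 at the endpoints):
  F(1) − F(−1) = 16/15 − (44/15) = -28/15.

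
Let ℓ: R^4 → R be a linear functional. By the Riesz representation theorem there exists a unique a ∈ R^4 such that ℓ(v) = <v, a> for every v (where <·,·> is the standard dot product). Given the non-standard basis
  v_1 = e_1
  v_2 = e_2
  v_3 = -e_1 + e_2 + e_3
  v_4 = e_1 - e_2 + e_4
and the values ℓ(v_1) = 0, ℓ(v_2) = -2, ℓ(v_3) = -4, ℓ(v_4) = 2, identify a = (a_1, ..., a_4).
a = (0, -2, -2, 0)

Write a = (a_1, ..., a_4) in the standard basis. For each basis vector v_i, ℓ(v_i) = <v_i, a> is a linear equation in the a_j's. Collect the n equations into a matrix system V a = ℓ, where row i of V is v_i (expressed in the standard basis). Since V is invertible (lower-triangular with 1s on the diagonal, up to permutation), solve by back-substitution:
  V =
[[1, 0, 0, 0],
 [0, 1, 0, 0],
 [-1, 1, 1, 0],
 [1, -1, 0, 1]]
  V a = (0, -2, -4, 2)
Solving gives a = (0, -2, -2, 0).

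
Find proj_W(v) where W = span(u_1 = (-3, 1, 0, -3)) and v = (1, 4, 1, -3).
proj_W(v) = (-30/19, 10/19, 0, -30/19)

Set up U = [u_1 | ... | u_1] ∈ R^(4×1). The projector onto W = col(U) is P = U (U^T U)^(-1) U^T.
Compute U^T U =
  [19],
and U^T v = (10).
Solve U^T U · c = U^T v for the coefficients: c = (10/19). The projection is proj_W(v) = U c.
Check: (v - proj_W(v)) · u_1 = 0  (should be 0).
Result: proj_W(v) = (-30/19, 10/19, 0, -30/19).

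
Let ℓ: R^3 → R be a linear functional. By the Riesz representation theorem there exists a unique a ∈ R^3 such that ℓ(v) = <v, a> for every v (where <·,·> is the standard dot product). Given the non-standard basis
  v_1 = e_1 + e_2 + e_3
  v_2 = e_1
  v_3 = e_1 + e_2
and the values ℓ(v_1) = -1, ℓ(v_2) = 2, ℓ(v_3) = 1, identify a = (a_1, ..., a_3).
a = (2, -1, -2)

Write a = (a_1, ..., a_3) in the standard basis. For each basis vector v_i, ℓ(v_i) = <v_i, a> is a linear equation in the a_j's. Collect the n equations into a matrix system V a = ℓ, where row i of V is v_i (expressed in the standard basis). Since V is invertible (lower-triangular with 1s on the diagonal, up to permutation), solve by back-substitution:
  V =
[[1, 1, 1],
 [1, 0, 0],
 [1, 1, 0]]
  V a = (-1, 2, 1)
Solving gives a = (2, -1, -2).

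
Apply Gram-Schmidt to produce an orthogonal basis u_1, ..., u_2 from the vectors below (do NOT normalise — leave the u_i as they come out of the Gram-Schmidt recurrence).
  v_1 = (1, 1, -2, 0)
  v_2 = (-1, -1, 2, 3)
Orthogonal basis:
  u_1 = (1, 1, -2, 0)
  u_2 = (0, 0, 0, 3)

Apply the Gram-Schmidt recurrence
  u_1 = v_1
  u_i = v_i − Σ_{j<i} ((v_i · u_j) / (u_j · u_j)) · u_j.

Step by step this gives:
  u_1 = (1, 1, -2, 0)
  u_2 = (0, 0, 0, 3)

Orthogonality check:
  u_2 · u_1 = 0 (should be 0)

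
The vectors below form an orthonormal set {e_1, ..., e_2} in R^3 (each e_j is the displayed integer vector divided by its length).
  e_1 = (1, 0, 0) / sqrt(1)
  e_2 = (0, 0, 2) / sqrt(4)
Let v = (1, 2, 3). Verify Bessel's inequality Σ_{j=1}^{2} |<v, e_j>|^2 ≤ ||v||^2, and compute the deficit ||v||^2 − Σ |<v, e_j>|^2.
Σ |<v, e_j>|^2 = 10; ||v||^2 = 14; deficit = 4

Write each e_j = u_j / sqrt(<u_j, u_j>) where u_j is the displayed integer vector. Then <v, e_j> = <v, u_j> / sqrt(<u_j, u_j>), so |<v, e_j>|^2 = <v, u_j>^2 / <u_j, u_j>.
Coefficients: <v, e_1> = 1/sqrt(1), <v, e_2> = 6/sqrt(4).
Square and sum: Σ |<v, e_j>|^2 = 10.
Compute ||v||^2 = v·v = 14.
Deficit = 14 − 10 = 4 ≥ 0, confirming Bessel's inequality. (The deficit equals ||v − Σ <v,e_j> e_j||^2, the squared distance from v to span{e_j}.)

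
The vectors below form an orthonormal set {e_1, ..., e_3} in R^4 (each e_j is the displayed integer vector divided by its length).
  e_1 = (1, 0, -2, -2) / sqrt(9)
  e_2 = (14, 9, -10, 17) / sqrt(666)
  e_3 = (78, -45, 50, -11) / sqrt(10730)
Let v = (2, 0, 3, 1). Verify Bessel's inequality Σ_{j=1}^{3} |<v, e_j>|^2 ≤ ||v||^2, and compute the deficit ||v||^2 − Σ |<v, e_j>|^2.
Σ |<v, e_j>|^2 = 361/29; ||v||^2 = 14; deficit = 45/29

Write each e_j = u_j / sqrt(<u_j, u_j>) where u_j is the displayed integer vector. Then <v, e_j> = <v, u_j> / sqrt(<u_j, u_j>), so |<v, e_j>|^2 = <v, u_j>^2 / <u_j, u_j>.
Coefficients: <v, e_1> = -6/sqrt(9), <v, e_2> = 15/sqrt(666), <v, e_3> = 295/sqrt(10730).
Square and sum: Σ |<v, e_j>|^2 = 361/29.
Compute ||v||^2 = v·v = 14.
Deficit = 14 − 361/29 = 45/29 ≥ 0, confirming Bessel's inequality. (The deficit equals ||v − Σ <v,e_j> e_j||^2, the squared distance from v to span{e_j}.)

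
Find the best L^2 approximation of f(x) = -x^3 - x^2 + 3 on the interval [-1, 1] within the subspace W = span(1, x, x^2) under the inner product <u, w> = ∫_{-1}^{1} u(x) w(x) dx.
g(x) = -x^2 - 3*x/5 + 3

The best approximation g ∈ W is the orthogonal projection of f onto W. Writing g = a_0 + a_1 x + a_2 x^2, the coefficients solve the normal equations G · a = b where
  G_{ij} = <φ_i, φ_j> and b_i = <f, φ_i>, with φ_0 = 1, φ_1 = x, φ_2 = x^2.
G =
  [2, 0, 2/3]
  [0, 2/3, 0]
  [2/3, 0, 2/5],
b = (16/3, -2/5, 8/5).
Solving gives a_0 = 3, a_1 = -3/5, a_2 = -1, so
  g(x) = -x^2 - 3*x/5 + 3.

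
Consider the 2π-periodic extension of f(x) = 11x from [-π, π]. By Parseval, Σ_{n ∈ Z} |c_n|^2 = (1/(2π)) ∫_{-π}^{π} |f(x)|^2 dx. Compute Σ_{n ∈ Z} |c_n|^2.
Σ |c_n|^2 = 121π^2/3

Expand and integrate term by term over [-π, π]:
  ∫ (11x)^2 dx = 121·(2π^3/3); ∫ 2·11·(0)·x dx = 0 (odd integrand); ∫ 0^2 dx = 0·2π.
So (1/(2π)) ∫_{-π}^{π} (11x)^2 dx = 121π^2/3 + 0 = 121π^2/3.
Parseval ⇒ Σ |c_n|^2 = 121π^2/3.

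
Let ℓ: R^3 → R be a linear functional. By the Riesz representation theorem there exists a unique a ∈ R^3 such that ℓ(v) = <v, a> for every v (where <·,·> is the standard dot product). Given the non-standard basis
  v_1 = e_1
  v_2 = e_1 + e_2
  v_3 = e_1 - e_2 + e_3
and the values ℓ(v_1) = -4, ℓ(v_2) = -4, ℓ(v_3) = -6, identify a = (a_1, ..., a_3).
a = (-4, 0, -2)

Write a = (a_1, ..., a_3) in the standard basis. For each basis vector v_i, ℓ(v_i) = <v_i, a> is a linear equation in the a_j's. Collect the n equations into a matrix system V a = ℓ, where row i of V is v_i (expressed in the standard basis). Since V is invertible (lower-triangular with 1s on the diagonal, up to permutation), solve by back-substitution:
  V =
[[1, 0, 0],
 [1, 1, 0],
 [1, -1, 1]]
  V a = (-4, -4, -6)
Solving gives a = (-4, 0, -2).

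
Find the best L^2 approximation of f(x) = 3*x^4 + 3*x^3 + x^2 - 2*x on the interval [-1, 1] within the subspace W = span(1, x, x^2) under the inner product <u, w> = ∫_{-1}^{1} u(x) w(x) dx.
g(x) = 25*x^2/7 - x/5 - 9/35

The best approximation g ∈ W is the orthogonal projection of f onto W. Writing g = a_0 + a_1 x + a_2 x^2, the coefficients solve the normal equations G · a = b where
  G_{ij} = <φ_i, φ_j> and b_i = <f, φ_i>, with φ_0 = 1, φ_1 = x, φ_2 = x^2.
G =
  [2, 0, 2/3]
  [0, 2/3, 0]
  [2/3, 0, 2/5],
b = (28/15, -2/15, 44/35).
Solving gives a_0 = -9/35, a_1 = -1/5, a_2 = 25/7, so
  g(x) = 25*x^2/7 - x/5 - 9/35.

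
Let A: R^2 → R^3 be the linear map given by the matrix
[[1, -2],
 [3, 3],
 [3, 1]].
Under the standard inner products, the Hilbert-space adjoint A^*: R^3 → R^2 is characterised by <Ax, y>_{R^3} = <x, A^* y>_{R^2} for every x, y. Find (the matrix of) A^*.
A^* = A^T =
[[1, 3, 3],
 [-2, 3, 1]]

For real matrices with standard dot products, the defining identity <Ax, y> = <x, A^* y> gives (Ax)^T y = x^T (A^*) y, i.e. x^T A^T y = x^T (A^*) y. Since this holds for all x, y, we must have A^* = A^T. Therefore
A^* =
[[1, 3, 3],
 [-2, 3, 1]].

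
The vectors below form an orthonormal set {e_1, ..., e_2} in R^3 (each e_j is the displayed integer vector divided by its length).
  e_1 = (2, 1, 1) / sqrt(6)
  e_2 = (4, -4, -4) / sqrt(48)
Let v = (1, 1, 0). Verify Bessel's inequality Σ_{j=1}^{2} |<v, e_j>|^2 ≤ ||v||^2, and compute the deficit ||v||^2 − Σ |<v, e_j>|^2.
Σ |<v, e_j>|^2 = 3/2; ||v||^2 = 2; deficit = 1/2

Write each e_j = u_j / sqrt(<u_j, u_j>) where u_j is the displayed integer vector. Then <v, e_j> = <v, u_j> / sqrt(<u_j, u_j>), so |<v, e_j>|^2 = <v, u_j>^2 / <u_j, u_j>.
Coefficients: <v, e_1> = 3/sqrt(6), <v, e_2> = 0/sqrt(48).
Square and sum: Σ |<v, e_j>|^2 = 3/2.
Compute ||v||^2 = v·v = 2.
Deficit = 2 − 3/2 = 1/2 ≥ 0, confirming Bessel's inequality. (The deficit equals ||v − Σ <v,e_j> e_j||^2, the squared distance from v to span{e_j}.)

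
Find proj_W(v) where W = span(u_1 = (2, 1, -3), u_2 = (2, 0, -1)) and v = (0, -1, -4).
proj_W(v) = (4/7, 9/7, -20/7)

Set up U = [u_1 | ... | u_2] ∈ R^(3×2). The projector onto W = col(U) is P = U (U^T U)^(-1) U^T.
Compute U^T U =
  [14, 7]
  [7, 5],
and U^T v = (11, 4).
Solve U^T U · c = U^T v for the coefficients: c = (9/7, -1). The projection is proj_W(v) = U c.
Check: (v - proj_W(v)) · u_1 = 0  (should be 0).
Check: (v - proj_W(v)) · u_2 = 0  (should be 0).
Result: proj_W(v) = (4/7, 9/7, -20/7).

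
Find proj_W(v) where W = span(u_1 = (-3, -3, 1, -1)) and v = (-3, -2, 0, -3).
proj_W(v) = (-27/10, -27/10, 9/10, -9/10)

Set up U = [u_1 | ... | u_1] ∈ R^(4×1). The projector onto W = col(U) is P = U (U^T U)^(-1) U^T.
Compute U^T U =
  [20],
and U^T v = (18).
Solve U^T U · c = U^T v for the coefficients: c = (9/10). The projection is proj_W(v) = U c.
Check: (v - proj_W(v)) · u_1 = 0  (should be 0).
Result: proj_W(v) = (-27/10, -27/10, 9/10, -9/10).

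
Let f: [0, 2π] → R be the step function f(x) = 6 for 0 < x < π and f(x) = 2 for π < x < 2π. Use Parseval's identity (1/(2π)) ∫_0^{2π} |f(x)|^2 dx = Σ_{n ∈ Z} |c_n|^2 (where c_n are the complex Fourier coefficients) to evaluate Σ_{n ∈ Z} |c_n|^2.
Σ |c_n|^2 = 20

Parseval equates the L^2 energy of f (normalised by 1/(2π)) with the ℓ^2 sum of its Fourier coefficients: (1/(2π)) ∫_0^{2π} |f|^2 = Σ |c_n|^2.
Compute the left side: (1/(2π)) [∫_0^π 6^2 dx + ∫_π^{2π} 2^2 dx] = (1/(2π)) · (36π + 4π) = (36 + 4)/2 = 20.
So Σ_{n ∈ Z} |c_n|^2 = 20.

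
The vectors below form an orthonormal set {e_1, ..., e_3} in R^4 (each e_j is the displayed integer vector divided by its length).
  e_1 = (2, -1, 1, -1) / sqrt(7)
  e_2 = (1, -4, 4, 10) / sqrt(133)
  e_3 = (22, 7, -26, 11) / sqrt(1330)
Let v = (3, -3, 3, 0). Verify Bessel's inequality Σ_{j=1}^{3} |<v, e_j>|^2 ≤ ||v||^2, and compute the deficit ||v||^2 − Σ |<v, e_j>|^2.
Σ |<v, e_j>|^2 = 1881/70; ||v||^2 = 27; deficit = 9/70

Write each e_j = u_j / sqrt(<u_j, u_j>) where u_j is the displayed integer vector. Then <v, e_j> = <v, u_j> / sqrt(<u_j, u_j>), so |<v, e_j>|^2 = <v, u_j>^2 / <u_j, u_j>.
Coefficients: <v, e_1> = 12/sqrt(7), <v, e_2> = 27/sqrt(133), <v, e_3> = -33/sqrt(1330).
Square and sum: Σ |<v, e_j>|^2 = 1881/70.
Compute ||v||^2 = v·v = 27.
Deficit = 27 − 1881/70 = 9/70 ≥ 0, confirming Bessel's inequality. (The deficit equals ||v − Σ <v,e_j> e_j||^2, the squared distance from v to span{e_j}.)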